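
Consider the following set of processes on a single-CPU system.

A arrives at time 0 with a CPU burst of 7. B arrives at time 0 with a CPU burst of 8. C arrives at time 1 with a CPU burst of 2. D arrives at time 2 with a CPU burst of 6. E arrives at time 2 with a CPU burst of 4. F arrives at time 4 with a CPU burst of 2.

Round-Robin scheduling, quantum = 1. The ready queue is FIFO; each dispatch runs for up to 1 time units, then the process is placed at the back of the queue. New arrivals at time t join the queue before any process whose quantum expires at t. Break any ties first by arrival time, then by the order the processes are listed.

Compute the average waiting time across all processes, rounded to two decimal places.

14.50

Schedule: | A 0-1 | B 1-2 | C 2-3 | A 3-4 | D 4-5 | E 5-6 | B 6-7 | C 7-8 | F 8-9 | A 9-10 | D 10-11 | E 11-12 | B 12-13 | F 13-14 | A 14-15 | D 15-16 | E 16-17 | B 17-18 | A 18-19 | D 19-20 | E 20-21 | B 21-22 | A 22-23 | D 23-24 | B 24-25 | A 25-26 | D 26-27 | B 27-29 |
Completion: A=26  B=29  C=8  D=27  E=21  F=14
Turnaround (C−A): A=26  B=29  C=7  D=25  E=19  F=10
Waiting times: A=19, B=21, C=5, D=19, E=15, F=8
Average waiting = (19+21+5+19+15+8) / 6 = 87/6 = 14.50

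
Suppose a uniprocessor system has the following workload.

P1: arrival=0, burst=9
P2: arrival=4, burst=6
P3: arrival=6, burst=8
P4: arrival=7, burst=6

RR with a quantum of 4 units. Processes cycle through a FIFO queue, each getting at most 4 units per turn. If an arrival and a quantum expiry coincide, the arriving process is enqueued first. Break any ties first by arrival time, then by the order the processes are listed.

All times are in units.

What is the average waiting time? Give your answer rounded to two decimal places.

Timeline: | P1 0-4 | P2 4-8 | P1 8-12 | P3 12-16 | P4 16-20 | P2 20-22 | P1 22-23 | P3 23-27 | P4 27-29 |
Completion: P1=23  P2=22  P3=27  P4=29
Waiting times: P1=14, P2=12, P3=13, P4=16
Average waiting = (14+12+13+16) / 4 = 55/4 = 13.75

13.75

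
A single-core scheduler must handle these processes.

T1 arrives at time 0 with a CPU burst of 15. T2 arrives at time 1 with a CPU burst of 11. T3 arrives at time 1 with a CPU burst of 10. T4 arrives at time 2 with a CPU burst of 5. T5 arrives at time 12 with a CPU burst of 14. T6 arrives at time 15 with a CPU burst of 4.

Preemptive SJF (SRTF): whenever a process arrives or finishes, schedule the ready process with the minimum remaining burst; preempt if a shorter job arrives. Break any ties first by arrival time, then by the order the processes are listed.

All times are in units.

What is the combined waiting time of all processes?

Gantt: | T1 0-1 | T3 1-2 | T4 2-7 | T3 7-16 | T6 16-20 | T2 20-31 | T1 31-45 | T5 45-59 |
Completion: T1=45  T2=31  T3=16  T4=7  T5=59  T6=20
Turnaround (C−A): T1=45  T2=30  T3=15  T4=5  T5=47  T6=5
Waiting = turnaround − burst: T1=30, T2=19, T3=5, T4=0, T5=33, T6=1
Total waiting = 30 + 19 + 5 + 0 + 33 + 1 = 88

88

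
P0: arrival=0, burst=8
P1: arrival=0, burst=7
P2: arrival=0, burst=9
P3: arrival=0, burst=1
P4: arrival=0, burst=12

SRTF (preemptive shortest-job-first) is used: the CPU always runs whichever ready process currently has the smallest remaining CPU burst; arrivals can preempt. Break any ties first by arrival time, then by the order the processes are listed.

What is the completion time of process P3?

Schedule: | P3 0-1 | P1 1-8 | P0 8-16 | P2 16-25 | P4 25-37 |
Completion: P0=16  P1=8  P2=25  P3=1  P4=37
Turnaround (C−A): P0=16  P1=8  P2=25  P3=1  P4=37

1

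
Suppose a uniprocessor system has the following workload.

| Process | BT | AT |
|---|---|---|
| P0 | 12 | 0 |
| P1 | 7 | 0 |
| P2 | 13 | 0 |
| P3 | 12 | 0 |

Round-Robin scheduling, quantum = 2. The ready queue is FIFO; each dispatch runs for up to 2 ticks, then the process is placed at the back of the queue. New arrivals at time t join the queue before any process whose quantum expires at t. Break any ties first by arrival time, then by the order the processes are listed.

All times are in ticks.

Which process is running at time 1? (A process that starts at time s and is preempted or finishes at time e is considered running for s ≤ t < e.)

P0

Timeline: | P0 0-2 | P1 2-4 | P2 4-6 | P3 6-8 | P0 8-10 | P1 10-12 | P2 12-14 | P3 14-16 | P0 16-18 | P1 18-20 | P2 20-22 | P3 22-24 | P0 24-26 | P1 26-27 | P2 27-29 | P3 29-31 | P0 31-33 | P2 33-35 | P3 35-37 | P0 37-39 | P2 39-41 | P3 41-43 | P2 43-44 |
Completion: P0=39  P1=27  P2=44  P3=43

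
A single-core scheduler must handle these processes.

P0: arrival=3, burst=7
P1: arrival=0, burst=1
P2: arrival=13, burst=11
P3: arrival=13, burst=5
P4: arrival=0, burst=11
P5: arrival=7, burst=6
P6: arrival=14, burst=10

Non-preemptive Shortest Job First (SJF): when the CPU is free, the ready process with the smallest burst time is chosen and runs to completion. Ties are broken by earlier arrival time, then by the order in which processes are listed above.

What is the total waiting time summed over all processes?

74

Timeline: | P1 0-1 | P4 1-12 | P5 12-18 | P3 18-23 | P0 23-30 | P6 30-40 | P2 40-51 |
Completion: P0=30  P1=1  P2=51  P3=23  P4=12  P5=18  P6=40
Turnaround (C−A): P0=27  P1=1  P2=38  P3=10  P4=12  P5=11  P6=26
Waiting = turnaround − burst: P0=20, P1=0, P2=27, P3=5, P4=1, P5=5, P6=16
Total waiting = 20 + 0 + 27 + 5 + 1 + 5 + 16 = 74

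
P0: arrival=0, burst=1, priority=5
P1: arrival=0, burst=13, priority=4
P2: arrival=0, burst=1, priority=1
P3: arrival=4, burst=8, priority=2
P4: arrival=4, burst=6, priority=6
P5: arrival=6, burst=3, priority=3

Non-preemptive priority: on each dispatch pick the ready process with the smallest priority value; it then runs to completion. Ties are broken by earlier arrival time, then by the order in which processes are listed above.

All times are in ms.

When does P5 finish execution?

Timeline: | P2 0-1 | P1 1-14 | P3 14-22 | P5 22-25 | P0 25-26 | P4 26-32 |
Completion: P0=26  P1=14  P2=1  P3=22  P4=32  P5=25

25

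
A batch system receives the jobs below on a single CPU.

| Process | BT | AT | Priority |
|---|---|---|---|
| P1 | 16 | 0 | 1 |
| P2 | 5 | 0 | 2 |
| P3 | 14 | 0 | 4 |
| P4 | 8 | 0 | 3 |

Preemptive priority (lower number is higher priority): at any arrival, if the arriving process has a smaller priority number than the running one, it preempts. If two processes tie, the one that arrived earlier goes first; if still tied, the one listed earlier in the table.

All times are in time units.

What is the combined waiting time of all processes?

66

Schedule: | P1 0-16 | P2 16-21 | P4 21-29 | P3 29-43 |
Completion: P1=16  P2=21  P3=43  P4=29
Turnaround (C−A): P1=16  P2=21  P3=43  P4=29
Waiting = turnaround − burst: P1=0, P2=16, P3=29, P4=21
Total waiting = 0 + 16 + 29 + 21 = 66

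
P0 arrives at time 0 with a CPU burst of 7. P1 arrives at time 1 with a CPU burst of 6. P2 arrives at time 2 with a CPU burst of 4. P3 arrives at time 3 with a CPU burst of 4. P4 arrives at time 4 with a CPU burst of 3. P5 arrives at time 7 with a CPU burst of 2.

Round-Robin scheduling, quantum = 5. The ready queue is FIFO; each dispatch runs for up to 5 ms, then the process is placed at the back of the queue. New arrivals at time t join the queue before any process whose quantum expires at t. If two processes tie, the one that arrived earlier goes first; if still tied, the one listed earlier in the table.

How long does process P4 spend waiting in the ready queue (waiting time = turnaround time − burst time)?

14

Gantt: | P0 0-5 | P1 5-10 | P2 10-14 | P3 14-18 | P4 18-21 | P0 21-23 | P5 23-25 | P1 25-26 |
Completion: P0=23  P1=26  P2=14  P3=18  P4=21  P5=25
Waiting(P4) = turnaround − burst = 17 − 3 = 14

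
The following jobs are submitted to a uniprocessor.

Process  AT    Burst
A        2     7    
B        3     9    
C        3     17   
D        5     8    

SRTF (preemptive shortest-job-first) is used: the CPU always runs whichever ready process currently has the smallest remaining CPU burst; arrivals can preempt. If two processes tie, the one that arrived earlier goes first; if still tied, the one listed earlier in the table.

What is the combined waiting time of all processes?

41

Gantt: | idle 0-2 | A 2-9 | D 9-17 | B 17-26 | C 26-43 |
Completion: A=9  B=26  C=43  D=17
Turnaround (C−A): A=7  B=23  C=40  D=12
Waiting = turnaround − burst: A=0, B=14, C=23, D=4
Total waiting = 0 + 14 + 23 + 4 = 41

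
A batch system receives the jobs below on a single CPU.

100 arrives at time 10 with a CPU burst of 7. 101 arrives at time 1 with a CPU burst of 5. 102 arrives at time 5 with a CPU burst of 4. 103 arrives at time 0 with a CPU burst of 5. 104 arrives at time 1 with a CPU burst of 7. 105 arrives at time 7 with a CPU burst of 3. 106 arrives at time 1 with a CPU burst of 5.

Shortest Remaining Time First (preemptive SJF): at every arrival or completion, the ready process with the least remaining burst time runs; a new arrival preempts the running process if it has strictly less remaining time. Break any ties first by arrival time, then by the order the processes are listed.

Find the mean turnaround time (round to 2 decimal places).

Schedule: | 103 0-5 | 102 5-9 | 105 9-12 | 101 12-17 | 106 17-22 | 104 22-29 | 100 29-36 |
Completion: 100=36  101=17  102=9  103=5  104=29  105=12  106=22
Turnaround (C−A): 100=26  101=16  102=4  103=5  104=28  105=5  106=21
Turnaround times: 100=26, 101=16, 102=4, 103=5, 104=28, 105=5, 106=21
Average turnaround = (26+16+4+5+28+5+21) / 7 = 105/7 = 15.00

15.00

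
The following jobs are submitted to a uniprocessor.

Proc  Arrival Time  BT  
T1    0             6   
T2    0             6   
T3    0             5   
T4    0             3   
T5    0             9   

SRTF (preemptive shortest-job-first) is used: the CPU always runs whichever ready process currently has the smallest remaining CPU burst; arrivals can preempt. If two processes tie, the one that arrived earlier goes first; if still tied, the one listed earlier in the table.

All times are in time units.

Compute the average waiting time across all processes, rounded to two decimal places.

9.00

Schedule: | T4 0-3 | T3 3-8 | T1 8-14 | T2 14-20 | T5 20-29 |
Completion: T1=14  T2=20  T3=8  T4=3  T5=29
Turnaround (C−A): T1=14  T2=20  T3=8  T4=3  T5=29
Waiting times: T1=8, T2=14, T3=3, T4=0, T5=20
Average waiting = (8+14+3+0+20) / 5 = 45/5 = 9.00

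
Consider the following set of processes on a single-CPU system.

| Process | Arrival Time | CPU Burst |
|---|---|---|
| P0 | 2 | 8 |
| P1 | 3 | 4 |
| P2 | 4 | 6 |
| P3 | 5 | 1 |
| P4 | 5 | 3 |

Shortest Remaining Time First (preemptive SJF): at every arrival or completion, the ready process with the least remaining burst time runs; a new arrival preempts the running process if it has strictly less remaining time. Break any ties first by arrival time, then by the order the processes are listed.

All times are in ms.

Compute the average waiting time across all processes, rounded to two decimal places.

5.00

Timeline: | idle 0-2 | P0 2-3 | P1 3-5 | P3 5-6 | P1 6-8 | P4 8-11 | P2 11-17 | P0 17-24 |
Completion: P0=24  P1=8  P2=17  P3=6  P4=11
Turnaround (C−A): P0=22  P1=5  P2=13  P3=1  P4=6
Waiting times: P0=14, P1=1, P2=7, P3=0, P4=3
Average waiting = (14+1+7+0+3) / 5 = 25/5 = 5.00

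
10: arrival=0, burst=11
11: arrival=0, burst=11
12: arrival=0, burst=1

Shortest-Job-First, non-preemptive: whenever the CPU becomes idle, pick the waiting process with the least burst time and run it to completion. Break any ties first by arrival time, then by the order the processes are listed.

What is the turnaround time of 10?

12

Schedule: | 12 0-1 | 10 1-12 | 11 12-23 |
Completion: 10=12  11=23  12=1
Turnaround (C−A): 10=12  11=23  12=1
Turnaround(10) = completion − arrival = 12 − 0 = 12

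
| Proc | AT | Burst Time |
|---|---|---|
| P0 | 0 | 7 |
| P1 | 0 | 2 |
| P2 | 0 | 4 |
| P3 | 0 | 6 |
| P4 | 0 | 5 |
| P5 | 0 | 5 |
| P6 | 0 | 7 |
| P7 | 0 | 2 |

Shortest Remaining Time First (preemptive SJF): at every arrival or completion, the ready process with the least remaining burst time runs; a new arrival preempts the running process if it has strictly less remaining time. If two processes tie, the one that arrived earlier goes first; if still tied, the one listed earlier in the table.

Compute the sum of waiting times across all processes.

100

Timeline: | P1 0-2 | P7 2-4 | P2 4-8 | P4 8-13 | P5 13-18 | P3 18-24 | P0 24-31 | P6 31-38 |
Completion: P0=31  P1=2  P2=8  P3=24  P4=13  P5=18  P6=38  P7=4
Waiting = turnaround − burst: P0=24, P1=0, P2=4, P3=18, P4=8, P5=13, P6=31, P7=2
Total waiting = 24 + 0 + 4 + 18 + 8 + 13 + 31 + 2 = 100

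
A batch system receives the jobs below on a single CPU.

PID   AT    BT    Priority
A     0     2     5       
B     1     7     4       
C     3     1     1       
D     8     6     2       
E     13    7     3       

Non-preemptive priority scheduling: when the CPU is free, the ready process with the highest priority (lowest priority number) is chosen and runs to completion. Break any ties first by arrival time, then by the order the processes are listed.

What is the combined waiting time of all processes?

Timeline: | A 0-2 | B 2-9 | C 9-10 | D 10-16 | E 16-23 |
Completion: A=2  B=9  C=10  D=16  E=23
Turnaround (C−A): A=2  B=8  C=7  D=8  E=10
Waiting = turnaround − burst: A=0, B=1, C=6, D=2, E=3
Total waiting = 0 + 1 + 6 + 2 + 3 = 12

12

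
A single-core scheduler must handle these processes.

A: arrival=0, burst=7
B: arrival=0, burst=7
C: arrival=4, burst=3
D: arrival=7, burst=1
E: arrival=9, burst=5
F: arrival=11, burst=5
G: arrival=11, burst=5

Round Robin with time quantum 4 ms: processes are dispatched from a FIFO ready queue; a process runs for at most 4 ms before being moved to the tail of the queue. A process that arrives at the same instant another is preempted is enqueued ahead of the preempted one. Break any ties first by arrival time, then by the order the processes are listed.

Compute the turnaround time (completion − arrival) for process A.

Timeline: | A 0-4 | B 4-8 | C 8-11 | A 11-14 | D 14-15 | B 15-18 | E 18-22 | F 22-26 | G 26-30 | E 30-31 | F 31-32 | G 32-33 |
Completion: A=14  B=18  C=11  D=15  E=31  F=32  G=33
Turnaround (C−A): A=14  B=18  C=7  D=8  E=22  F=21  G=22
Turnaround(A) = completion − arrival = 14 − 0 = 14

14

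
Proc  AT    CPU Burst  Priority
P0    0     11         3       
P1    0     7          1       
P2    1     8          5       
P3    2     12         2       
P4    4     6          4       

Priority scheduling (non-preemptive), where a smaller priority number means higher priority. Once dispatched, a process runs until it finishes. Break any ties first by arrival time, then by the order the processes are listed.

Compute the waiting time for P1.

0

Schedule: | P1 0-7 | P3 7-19 | P0 19-30 | P4 30-36 | P2 36-44 |
Completion: P0=30  P1=7  P2=44  P3=19  P4=36
Turnaround (C−A): P0=30  P1=7  P2=43  P3=17  P4=32
Waiting(P1) = turnaround − burst = 7 − 7 = 0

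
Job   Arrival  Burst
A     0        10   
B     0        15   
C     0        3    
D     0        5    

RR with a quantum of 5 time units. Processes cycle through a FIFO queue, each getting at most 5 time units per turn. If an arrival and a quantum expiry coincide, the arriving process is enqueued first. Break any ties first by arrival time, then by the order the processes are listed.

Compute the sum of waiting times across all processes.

54

Schedule: | A 0-5 | B 5-10 | C 10-13 | D 13-18 | A 18-23 | B 23-33 |
Completion: A=23  B=33  C=13  D=18
Turnaround (C−A): A=23  B=33  C=13  D=18
Waiting = turnaround − burst: A=13, B=18, C=10, D=13
Total waiting = 13 + 18 + 10 + 13 = 54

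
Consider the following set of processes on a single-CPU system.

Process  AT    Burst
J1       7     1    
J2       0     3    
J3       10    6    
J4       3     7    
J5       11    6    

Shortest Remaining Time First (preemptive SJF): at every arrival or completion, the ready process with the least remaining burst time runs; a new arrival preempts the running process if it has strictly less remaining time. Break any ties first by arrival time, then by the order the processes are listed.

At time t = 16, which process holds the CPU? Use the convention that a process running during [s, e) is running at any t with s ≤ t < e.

Gantt: | J2 0-3 | J4 3-7 | J1 7-8 | J4 8-11 | J3 11-17 | J5 17-23 |
Completion: J1=8  J2=3  J3=17  J4=11  J5=23
Turnaround (C−A): J1=1  J2=3  J3=7  J4=8  J5=12

J3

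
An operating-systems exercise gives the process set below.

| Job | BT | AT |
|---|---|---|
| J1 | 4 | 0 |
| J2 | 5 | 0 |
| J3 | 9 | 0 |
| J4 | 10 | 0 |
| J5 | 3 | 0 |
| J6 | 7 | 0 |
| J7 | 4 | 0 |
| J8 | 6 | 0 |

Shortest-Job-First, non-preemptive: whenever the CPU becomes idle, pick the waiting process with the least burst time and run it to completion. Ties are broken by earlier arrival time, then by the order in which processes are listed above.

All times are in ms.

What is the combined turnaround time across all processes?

174

Schedule: | J5 0-3 | J1 3-7 | J7 7-11 | J2 11-16 | J8 16-22 | J6 22-29 | J3 29-38 | J4 38-48 |
Completion: J1=7  J2=16  J3=38  J4=48  J5=3  J6=29  J7=11  J8=22
Turnaround = completion − arrival: J1=7, J2=16, J3=38, J4=48, J5=3, J6=29, J7=11, J8=22
Total turnaround = 7 + 16 + 38 + 48 + 3 + 29 + 11 + 22 = 174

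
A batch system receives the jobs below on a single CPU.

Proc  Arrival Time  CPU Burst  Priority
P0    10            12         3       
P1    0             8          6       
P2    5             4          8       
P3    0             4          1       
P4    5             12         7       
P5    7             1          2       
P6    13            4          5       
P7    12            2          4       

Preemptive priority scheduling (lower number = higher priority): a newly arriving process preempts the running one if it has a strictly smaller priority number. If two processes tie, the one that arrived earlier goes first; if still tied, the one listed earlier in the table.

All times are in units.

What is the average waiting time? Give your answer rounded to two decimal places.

13.50

Schedule: | P3 0-4 | P1 4-7 | P5 7-8 | P1 8-10 | P0 10-22 | P7 22-24 | P6 24-28 | P1 28-31 | P4 31-43 | P2 43-47 |
Completion: P0=22  P1=31  P2=47  P3=4  P4=43  P5=8  P6=28  P7=24
Waiting times: P0=0, P1=23, P2=38, P3=0, P4=26, P5=0, P6=11, P7=10
Average waiting = (0+23+38+0+26+0+11+10) / 8 = 108/8 = 13.50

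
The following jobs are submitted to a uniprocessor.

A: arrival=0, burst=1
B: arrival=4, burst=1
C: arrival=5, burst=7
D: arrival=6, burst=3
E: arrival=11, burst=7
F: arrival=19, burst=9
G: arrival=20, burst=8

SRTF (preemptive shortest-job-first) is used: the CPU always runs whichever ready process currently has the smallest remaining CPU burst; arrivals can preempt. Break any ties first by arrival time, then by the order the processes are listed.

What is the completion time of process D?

9

Timeline: | A 0-1 | idle 1-4 | B 4-5 | C 5-6 | D 6-9 | C 9-15 | E 15-22 | G 22-30 | F 30-39 |
Completion: A=1  B=5  C=15  D=9  E=22  F=39  G=30
Turnaround (C−A): A=1  B=1  C=10  D=3  E=11  F=20  G=10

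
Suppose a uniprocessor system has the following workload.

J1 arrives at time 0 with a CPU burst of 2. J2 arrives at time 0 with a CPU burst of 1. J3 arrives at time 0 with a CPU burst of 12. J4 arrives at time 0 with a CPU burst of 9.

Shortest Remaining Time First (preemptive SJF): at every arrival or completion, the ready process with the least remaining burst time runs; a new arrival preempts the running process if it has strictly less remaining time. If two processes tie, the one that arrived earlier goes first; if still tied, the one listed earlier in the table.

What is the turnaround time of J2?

1

Schedule: | J2 0-1 | J1 1-3 | J4 3-12 | J3 12-24 |
Completion: J1=3  J2=1  J3=24  J4=12
Turnaround(J2) = completion − arrival = 1 − 0 = 1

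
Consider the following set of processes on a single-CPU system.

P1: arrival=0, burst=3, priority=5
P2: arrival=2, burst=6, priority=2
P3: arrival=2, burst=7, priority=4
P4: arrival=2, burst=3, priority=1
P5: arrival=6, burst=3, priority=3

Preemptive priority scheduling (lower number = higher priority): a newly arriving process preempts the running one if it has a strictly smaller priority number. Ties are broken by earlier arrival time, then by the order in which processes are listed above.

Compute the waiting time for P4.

Gantt: | P1 0-2 | P4 2-5 | P2 5-11 | P5 11-14 | P3 14-21 | P1 21-22 |
Completion: P1=22  P2=11  P3=21  P4=5  P5=14
Turnaround (C−A): P1=22  P2=9  P3=19  P4=3  P5=8
Waiting(P4) = turnaround − burst = 3 − 3 = 0

0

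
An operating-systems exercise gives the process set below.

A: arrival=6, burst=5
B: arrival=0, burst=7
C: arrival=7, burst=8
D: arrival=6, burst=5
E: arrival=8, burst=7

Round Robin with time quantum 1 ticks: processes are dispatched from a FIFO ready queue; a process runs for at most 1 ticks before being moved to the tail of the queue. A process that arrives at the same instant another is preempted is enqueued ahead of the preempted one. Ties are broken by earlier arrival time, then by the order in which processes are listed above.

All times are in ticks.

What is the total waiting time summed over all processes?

61

Gantt: | B 0-6 | A 6-7 | D 7-8 | B 8-9 | C 9-10 | A 10-11 | E 11-12 | D 12-13 | C 13-14 | A 14-15 | E 15-16 | D 16-17 | C 17-18 | A 18-19 | E 19-20 | D 20-21 | C 21-22 | A 22-23 | E 23-24 | D 24-25 | C 25-26 | E 26-27 | C 27-28 | E 28-29 | C 29-30 | E 30-31 | C 31-32 |
Completion: A=23  B=9  C=32  D=25  E=31
Waiting = turnaround − burst: A=12, B=2, C=17, D=14, E=16
Total waiting = 12 + 2 + 17 + 14 + 16 = 61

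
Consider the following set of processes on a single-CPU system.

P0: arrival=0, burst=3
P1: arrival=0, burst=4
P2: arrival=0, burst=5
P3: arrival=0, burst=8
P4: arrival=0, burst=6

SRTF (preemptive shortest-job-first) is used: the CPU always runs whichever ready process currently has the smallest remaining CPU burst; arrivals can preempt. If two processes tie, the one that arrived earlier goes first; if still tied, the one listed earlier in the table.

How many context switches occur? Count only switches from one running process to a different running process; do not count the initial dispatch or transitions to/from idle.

Schedule: | P0 0-3 | P1 3-7 | P2 7-12 | P4 12-18 | P3 18-26 |
Completion: P0=3  P1=7  P2=12  P3=26  P4=18
Turnaround (C−A): P0=3  P1=7  P2=12  P3=26  P4=18

4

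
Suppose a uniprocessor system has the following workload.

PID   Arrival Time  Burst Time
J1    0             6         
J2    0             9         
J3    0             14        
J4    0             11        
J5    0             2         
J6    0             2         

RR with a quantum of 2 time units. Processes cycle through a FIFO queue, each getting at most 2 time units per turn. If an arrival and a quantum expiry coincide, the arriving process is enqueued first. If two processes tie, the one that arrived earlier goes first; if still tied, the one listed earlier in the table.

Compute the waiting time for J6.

10

Gantt: | J1 0-2 | J2 2-4 | J3 4-6 | J4 6-8 | J5 8-10 | J6 10-12 | J1 12-14 | J2 14-16 | J3 16-18 | J4 18-20 | J1 20-22 | J2 22-24 | J3 24-26 | J4 26-28 | J2 28-30 | J3 30-32 | J4 32-34 | J2 34-35 | J3 35-37 | J4 37-39 | J3 39-41 | J4 41-42 | J3 42-44 |
Completion: J1=22  J2=35  J3=44  J4=42  J5=10  J6=12
Turnaround (C−A): J1=22  J2=35  J3=44  J4=42  J5=10  J6=12
Waiting(J6) = turnaround − burst = 12 − 2 = 10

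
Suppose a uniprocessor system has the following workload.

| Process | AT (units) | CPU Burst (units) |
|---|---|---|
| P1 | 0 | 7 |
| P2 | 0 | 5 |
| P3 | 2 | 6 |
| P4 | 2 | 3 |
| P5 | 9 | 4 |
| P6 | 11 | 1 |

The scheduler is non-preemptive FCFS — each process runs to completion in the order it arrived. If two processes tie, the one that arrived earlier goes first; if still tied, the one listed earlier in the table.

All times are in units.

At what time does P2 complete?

12

Schedule: | P1 0-7 | P2 7-12 | P3 12-18 | P4 18-21 | P5 21-25 | P6 25-26 |
Completion: P1=7  P2=12  P3=18  P4=21  P5=25  P6=26
Turnaround (C−A): P1=7  P2=12  P3=16  P4=19  P5=16  P6=15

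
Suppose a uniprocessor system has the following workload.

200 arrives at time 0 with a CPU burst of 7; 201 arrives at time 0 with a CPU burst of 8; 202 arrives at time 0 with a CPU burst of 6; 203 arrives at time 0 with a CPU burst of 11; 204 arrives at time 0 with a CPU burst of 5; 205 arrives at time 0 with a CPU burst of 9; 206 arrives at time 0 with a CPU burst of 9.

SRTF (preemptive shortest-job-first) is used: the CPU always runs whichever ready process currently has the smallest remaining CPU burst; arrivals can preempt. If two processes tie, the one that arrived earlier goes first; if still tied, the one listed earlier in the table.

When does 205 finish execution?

35

Timeline: | 204 0-5 | 202 5-11 | 200 11-18 | 201 18-26 | 205 26-35 | 206 35-44 | 203 44-55 |
Completion: 200=18  201=26  202=11  203=55  204=5  205=35  206=44
Turnaround (C−A): 200=18  201=26  202=11  203=55  204=5  205=35  206=44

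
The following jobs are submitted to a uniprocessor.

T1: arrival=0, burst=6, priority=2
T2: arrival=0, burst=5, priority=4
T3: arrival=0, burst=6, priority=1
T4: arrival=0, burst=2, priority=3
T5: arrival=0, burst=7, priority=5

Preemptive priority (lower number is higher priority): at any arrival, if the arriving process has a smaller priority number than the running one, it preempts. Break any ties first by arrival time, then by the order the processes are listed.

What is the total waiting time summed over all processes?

Timeline: | T3 0-6 | T1 6-12 | T4 12-14 | T2 14-19 | T5 19-26 |
Completion: T1=12  T2=19  T3=6  T4=14  T5=26
Waiting = turnaround − burst: T1=6, T2=14, T3=0, T4=12, T5=19
Total waiting = 6 + 14 + 0 + 12 + 19 = 51

51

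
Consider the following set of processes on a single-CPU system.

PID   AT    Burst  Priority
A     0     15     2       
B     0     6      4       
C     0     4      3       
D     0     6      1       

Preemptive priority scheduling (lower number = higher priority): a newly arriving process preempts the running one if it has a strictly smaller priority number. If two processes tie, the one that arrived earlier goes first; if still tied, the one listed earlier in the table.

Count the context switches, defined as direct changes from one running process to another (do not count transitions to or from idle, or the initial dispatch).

3

Timeline: | D 0-6 | A 6-21 | C 21-25 | B 25-31 |
Completion: A=21  B=31  C=25  D=6
Turnaround (C−A): A=21  B=31  C=25  D=6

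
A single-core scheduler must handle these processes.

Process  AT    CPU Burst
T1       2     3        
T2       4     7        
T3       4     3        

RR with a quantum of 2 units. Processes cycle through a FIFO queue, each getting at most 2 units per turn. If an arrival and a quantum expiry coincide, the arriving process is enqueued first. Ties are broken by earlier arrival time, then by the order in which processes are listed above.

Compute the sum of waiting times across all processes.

13

Schedule: | idle 0-2 | T1 2-4 | T2 4-6 | T3 6-8 | T1 8-9 | T2 9-11 | T3 11-12 | T2 12-15 |
Completion: T1=9  T2=15  T3=12
Turnaround (C−A): T1=7  T2=11  T3=8
Waiting = turnaround − burst: T1=4, T2=4, T3=5
Total waiting = 4 + 4 + 5 = 13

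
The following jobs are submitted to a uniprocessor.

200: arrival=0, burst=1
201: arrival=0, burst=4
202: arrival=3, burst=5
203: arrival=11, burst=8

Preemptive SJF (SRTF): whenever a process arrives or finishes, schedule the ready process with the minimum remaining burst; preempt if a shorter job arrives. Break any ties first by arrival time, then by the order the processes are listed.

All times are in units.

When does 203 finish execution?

Timeline: | 200 0-1 | 201 1-5 | 202 5-10 | idle 10-11 | 203 11-19 |
Completion: 200=1  201=5  202=10  203=19

19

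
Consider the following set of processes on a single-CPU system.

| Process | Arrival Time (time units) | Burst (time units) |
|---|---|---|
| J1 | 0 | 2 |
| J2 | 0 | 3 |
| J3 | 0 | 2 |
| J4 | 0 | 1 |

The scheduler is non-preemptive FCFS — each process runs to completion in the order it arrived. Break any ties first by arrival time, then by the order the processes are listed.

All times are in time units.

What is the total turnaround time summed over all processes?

Timeline: | J1 0-2 | J2 2-5 | J3 5-7 | J4 7-8 |
Completion: J1=2  J2=5  J3=7  J4=8
Turnaround (C−A): J1=2  J2=5  J3=7  J4=8
Turnaround = completion − arrival: J1=2, J2=5, J3=7, J4=8
Total turnaround = 2 + 5 + 7 + 8 = 22

22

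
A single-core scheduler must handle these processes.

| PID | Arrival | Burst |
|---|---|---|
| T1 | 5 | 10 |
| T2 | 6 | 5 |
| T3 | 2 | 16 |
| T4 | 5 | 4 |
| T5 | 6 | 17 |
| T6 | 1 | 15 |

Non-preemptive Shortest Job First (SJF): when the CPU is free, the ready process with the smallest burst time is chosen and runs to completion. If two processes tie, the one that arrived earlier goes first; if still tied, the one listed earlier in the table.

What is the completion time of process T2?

25

Timeline: | idle 0-1 | T6 1-16 | T4 16-20 | T2 20-25 | T1 25-35 | T3 35-51 | T5 51-68 |
Completion: T1=35  T2=25  T3=51  T4=20  T5=68  T6=16
Turnaround (C−A): T1=30  T2=19  T3=49  T4=15  T5=62  T6=15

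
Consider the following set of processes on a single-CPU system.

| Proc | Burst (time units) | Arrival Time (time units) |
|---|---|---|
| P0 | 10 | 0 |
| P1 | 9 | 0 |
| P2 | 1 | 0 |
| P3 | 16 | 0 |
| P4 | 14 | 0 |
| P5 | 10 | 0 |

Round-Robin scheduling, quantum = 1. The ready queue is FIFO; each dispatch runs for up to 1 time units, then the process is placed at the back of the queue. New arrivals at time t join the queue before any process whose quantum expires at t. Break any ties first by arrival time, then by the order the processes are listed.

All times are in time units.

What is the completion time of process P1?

Schedule: | P0 0-1 | P1 1-2 | P2 2-3 | P3 3-4 | P4 4-5 | P5 5-6 | P0 6-7 | P1 7-8 | P3 8-9 | P4 9-10 | P5 10-11 | P0 11-12 | P1 12-13 | P3 13-14 | P4 14-15 | P5 15-16 | P0 16-17 | P1 17-18 | P3 18-19 | P4 19-20 | P5 20-21 | P0 21-22 | P1 22-23 | P3 23-24 | P4 24-25 | P5 25-26 | P0 26-27 | P1 27-28 | P3 28-29 | P4 29-30 | P5 30-31 | P0 31-32 | P1 32-33 | P3 33-34 | P4 34-35 | P5 35-36 | P0 36-37 | P1 37-38 | P3 38-39 | P4 39-40 | P5 40-41 | P0 41-42 | P1 42-43 | P3 43-44 | P4 44-45 | P5 45-46 | P0 46-47 | P3 47-48 | P4 48-49 | P5 49-50 | P3 50-51 | P4 51-52 | P3 52-53 | P4 53-54 | P3 54-55 | P4 55-56 | P3 56-57 | P4 57-58 | P3 58-60 |
Completion: P0=47  P1=43  P2=3  P3=60  P4=58  P5=50
Turnaround (C−A): P0=47  P1=43  P2=3  P3=60  P4=58  P5=50

43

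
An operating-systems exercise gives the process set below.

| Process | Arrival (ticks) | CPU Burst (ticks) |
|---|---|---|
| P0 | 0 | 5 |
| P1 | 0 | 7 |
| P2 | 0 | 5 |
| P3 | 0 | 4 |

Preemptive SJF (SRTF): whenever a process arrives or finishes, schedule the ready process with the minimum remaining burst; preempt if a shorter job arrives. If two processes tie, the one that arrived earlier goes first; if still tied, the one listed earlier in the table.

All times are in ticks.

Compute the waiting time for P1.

14

Schedule: | P3 0-4 | P0 4-9 | P2 9-14 | P1 14-21 |
Completion: P0=9  P1=21  P2=14  P3=4
Waiting(P1) = turnaround − burst = 21 − 7 = 14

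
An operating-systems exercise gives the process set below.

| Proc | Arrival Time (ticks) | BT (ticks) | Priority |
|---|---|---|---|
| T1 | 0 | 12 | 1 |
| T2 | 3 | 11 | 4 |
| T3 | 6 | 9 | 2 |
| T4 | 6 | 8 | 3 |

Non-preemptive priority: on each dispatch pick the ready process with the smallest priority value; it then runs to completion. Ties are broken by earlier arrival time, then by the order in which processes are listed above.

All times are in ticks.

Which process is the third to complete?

T4

Timeline: | T1 0-12 | T3 12-21 | T4 21-29 | T2 29-40 |
Completion: T1=12  T2=40  T3=21  T4=29
Turnaround (C−A): T1=12  T2=37  T3=15  T4=23
Finish order: T1 → T3 → T4 → T2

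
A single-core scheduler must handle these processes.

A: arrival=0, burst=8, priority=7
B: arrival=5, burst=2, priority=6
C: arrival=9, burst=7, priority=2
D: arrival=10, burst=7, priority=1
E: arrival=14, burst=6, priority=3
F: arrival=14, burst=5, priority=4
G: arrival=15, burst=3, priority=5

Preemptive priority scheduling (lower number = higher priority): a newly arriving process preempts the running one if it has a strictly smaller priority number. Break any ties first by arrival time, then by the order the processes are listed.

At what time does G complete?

Timeline: | A 0-5 | B 5-7 | A 7-9 | C 9-10 | D 10-17 | C 17-23 | E 23-29 | F 29-34 | G 34-37 | A 37-38 |
Completion: A=38  B=7  C=23  D=17  E=29  F=34  G=37
Turnaround (C−A): A=38  B=2  C=14  D=7  E=15  F=20  G=22

37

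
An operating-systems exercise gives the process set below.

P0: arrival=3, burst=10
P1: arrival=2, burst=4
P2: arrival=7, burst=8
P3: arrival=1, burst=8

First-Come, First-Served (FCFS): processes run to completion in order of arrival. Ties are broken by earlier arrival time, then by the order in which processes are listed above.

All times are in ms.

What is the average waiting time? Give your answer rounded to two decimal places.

Timeline: | idle 0-1 | P3 1-9 | P1 9-13 | P0 13-23 | P2 23-31 |
Completion: P0=23  P1=13  P2=31  P3=9
Turnaround (C−A): P0=20  P1=11  P2=24  P3=8
Waiting times: P0=10, P1=7, P2=16, P3=0
Average waiting = (10+7+16+0) / 4 = 33/4 = 8.25

8.25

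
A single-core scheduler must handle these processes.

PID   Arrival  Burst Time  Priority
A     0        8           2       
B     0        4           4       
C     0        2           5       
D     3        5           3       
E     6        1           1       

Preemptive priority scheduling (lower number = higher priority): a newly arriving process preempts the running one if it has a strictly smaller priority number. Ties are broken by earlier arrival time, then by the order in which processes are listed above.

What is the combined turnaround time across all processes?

59

Timeline: | A 0-6 | E 6-7 | A 7-9 | D 9-14 | B 14-18 | C 18-20 |
Completion: A=9  B=18  C=20  D=14  E=7
Turnaround (C−A): A=9  B=18  C=20  D=11  E=1
Turnaround = completion − arrival: A=9, B=18, C=20, D=11, E=1
Total turnaround = 9 + 18 + 20 + 11 + 1 = 59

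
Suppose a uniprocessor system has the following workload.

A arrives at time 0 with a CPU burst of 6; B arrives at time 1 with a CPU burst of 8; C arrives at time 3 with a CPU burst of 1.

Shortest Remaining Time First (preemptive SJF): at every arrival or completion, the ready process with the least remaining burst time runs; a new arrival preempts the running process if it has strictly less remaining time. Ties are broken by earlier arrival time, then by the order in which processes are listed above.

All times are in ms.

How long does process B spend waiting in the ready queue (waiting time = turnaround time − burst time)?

Schedule: | A 0-3 | C 3-4 | A 4-7 | B 7-15 |
Completion: A=7  B=15  C=4
Waiting(B) = turnaround − burst = 14 − 8 = 6

6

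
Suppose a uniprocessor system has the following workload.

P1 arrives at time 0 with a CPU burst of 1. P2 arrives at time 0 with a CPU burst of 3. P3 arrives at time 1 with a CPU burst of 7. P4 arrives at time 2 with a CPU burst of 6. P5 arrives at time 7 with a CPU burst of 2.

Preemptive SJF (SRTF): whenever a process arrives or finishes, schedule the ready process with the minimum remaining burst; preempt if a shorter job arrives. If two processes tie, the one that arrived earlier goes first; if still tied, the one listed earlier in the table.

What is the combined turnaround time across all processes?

35

Gantt: | P1 0-1 | P2 1-4 | P4 4-7 | P5 7-9 | P4 9-12 | P3 12-19 |
Completion: P1=1  P2=4  P3=19  P4=12  P5=9
Turnaround = completion − arrival: P1=1, P2=4, P3=18, P4=10, P5=2
Total turnaround = 1 + 4 + 18 + 10 + 2 = 35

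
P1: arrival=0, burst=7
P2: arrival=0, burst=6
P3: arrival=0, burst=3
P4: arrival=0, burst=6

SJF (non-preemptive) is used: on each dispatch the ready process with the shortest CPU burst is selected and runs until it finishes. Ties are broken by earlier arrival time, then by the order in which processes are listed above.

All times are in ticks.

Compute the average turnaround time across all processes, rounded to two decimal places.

Schedule: | P3 0-3 | P2 3-9 | P4 9-15 | P1 15-22 |
Completion: P1=22  P2=9  P3=3  P4=15
Turnaround (C−A): P1=22  P2=9  P3=3  P4=15
Turnaround times: P1=22, P2=9, P3=3, P4=15
Average turnaround = (22+9+3+15) / 4 = 49/4 = 12.25

12.25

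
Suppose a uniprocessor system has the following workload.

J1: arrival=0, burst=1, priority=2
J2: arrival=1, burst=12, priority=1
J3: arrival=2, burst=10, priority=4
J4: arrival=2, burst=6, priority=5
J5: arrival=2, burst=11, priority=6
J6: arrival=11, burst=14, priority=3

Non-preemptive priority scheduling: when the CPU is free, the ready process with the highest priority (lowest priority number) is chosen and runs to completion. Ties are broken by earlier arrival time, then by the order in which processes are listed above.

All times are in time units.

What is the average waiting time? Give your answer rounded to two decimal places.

Gantt: | J1 0-1 | J2 1-13 | J6 13-27 | J3 27-37 | J4 37-43 | J5 43-54 |
Completion: J1=1  J2=13  J3=37  J4=43  J5=54  J6=27
Waiting times: J1=0, J2=0, J3=25, J4=35, J5=41, J6=2
Average waiting = (0+0+25+35+41+2) / 6 = 103/6 = 17.17

17.17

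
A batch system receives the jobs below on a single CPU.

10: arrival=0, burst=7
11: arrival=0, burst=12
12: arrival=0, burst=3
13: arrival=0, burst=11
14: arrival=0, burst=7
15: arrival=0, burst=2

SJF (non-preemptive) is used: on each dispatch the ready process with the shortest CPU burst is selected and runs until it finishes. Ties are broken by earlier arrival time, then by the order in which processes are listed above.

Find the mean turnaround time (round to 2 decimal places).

18.33

Schedule: | 15 0-2 | 12 2-5 | 10 5-12 | 14 12-19 | 13 19-30 | 11 30-42 |
Completion: 10=12  11=42  12=5  13=30  14=19  15=2
Turnaround (C−A): 10=12  11=42  12=5  13=30  14=19  15=2
Turnaround times: 10=12, 11=42, 12=5, 13=30, 14=19, 15=2
Average turnaround = (12+42+5+30+19+2) / 6 = 110/6 = 18.33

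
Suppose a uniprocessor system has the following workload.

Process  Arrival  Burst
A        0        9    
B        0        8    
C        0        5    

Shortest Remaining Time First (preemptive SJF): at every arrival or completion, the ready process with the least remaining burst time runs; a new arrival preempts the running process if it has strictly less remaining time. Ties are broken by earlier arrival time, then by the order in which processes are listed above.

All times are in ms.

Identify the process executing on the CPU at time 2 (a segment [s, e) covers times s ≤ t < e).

Timeline: | C 0-5 | B 5-13 | A 13-22 |
Completion: A=22  B=13  C=5
Turnaround (C−A): A=22  B=13  C=5

C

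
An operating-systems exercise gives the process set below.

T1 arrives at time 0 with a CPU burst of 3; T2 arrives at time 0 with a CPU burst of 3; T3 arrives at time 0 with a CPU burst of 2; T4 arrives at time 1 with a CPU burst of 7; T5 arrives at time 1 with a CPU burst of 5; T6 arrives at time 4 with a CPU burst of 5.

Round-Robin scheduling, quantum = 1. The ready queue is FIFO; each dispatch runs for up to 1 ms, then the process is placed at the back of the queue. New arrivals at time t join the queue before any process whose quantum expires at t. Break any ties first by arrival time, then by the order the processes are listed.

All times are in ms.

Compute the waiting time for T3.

Gantt: | T1 0-1 | T2 1-2 | T3 2-3 | T4 3-4 | T5 4-5 | T1 5-6 | T2 6-7 | T3 7-8 | T6 8-9 | T4 9-10 | T5 10-11 | T1 11-12 | T2 12-13 | T6 13-14 | T4 14-15 | T5 15-16 | T6 16-17 | T4 17-18 | T5 18-19 | T6 19-20 | T4 20-21 | T5 21-22 | T6 22-23 | T4 23-25 |
Completion: T1=12  T2=13  T3=8  T4=25  T5=22  T6=23
Turnaround (C−A): T1=12  T2=13  T3=8  T4=24  T5=21  T6=19
Waiting(T3) = turnaround − burst = 8 − 2 = 6

6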